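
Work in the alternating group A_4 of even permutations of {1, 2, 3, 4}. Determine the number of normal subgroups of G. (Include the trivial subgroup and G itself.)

3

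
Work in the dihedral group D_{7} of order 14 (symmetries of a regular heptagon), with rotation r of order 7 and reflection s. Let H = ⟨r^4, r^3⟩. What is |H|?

|⟨r^4⟩| = 7 and |⟨r^3⟩| = 7, so |H| is a multiple of lcm(7, 7) = 7 and divides |G| = 14.
Closing under the operation: H = {e, r, r^2, r^3, r^4, r^5, r^6}, so |H| = 7.

7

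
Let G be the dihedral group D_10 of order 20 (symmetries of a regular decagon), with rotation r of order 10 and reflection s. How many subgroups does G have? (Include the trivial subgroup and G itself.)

|G| = 20, so by Lagrange every subgroup order divides 20. Divisors: 1, 2, 4, 5, 10, 20.
Subgroups by order — order 1: 1; order 2: 11; order 4: 5; order 5: 1; order 10: 3; order 20: 1.
Total: 1 + 11 + 5 + 1 + 3 + 1 = 22.

22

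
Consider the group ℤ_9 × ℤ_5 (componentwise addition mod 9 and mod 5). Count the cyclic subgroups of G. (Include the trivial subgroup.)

Group the elements of G by the cyclic subgroup they generate; each cyclic subgroup of order d accounts for φ(d) elements.
Cyclic subgroups by order — order 1: 1; order 3: 1; order 5: 1; order 9: 1; order 15: 1; order 45: 1.
Total: 6.

6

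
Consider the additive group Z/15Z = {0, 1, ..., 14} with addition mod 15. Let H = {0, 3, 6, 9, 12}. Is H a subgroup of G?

Yes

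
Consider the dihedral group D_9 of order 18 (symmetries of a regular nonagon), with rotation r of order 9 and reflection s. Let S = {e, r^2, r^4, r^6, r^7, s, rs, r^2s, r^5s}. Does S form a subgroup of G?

No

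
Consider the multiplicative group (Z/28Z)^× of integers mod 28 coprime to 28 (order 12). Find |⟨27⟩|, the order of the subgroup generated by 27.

Compute successive powers of 27 mod 28: 27, 1; 27^2 ≡ 1 (mod 28).
So |⟨27⟩| = 2.

2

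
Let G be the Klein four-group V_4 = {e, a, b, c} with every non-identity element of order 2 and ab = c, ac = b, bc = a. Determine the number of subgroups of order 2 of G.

3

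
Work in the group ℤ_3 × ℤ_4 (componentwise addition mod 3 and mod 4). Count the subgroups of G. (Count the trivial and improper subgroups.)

|G| = 12, so by Lagrange every subgroup order divides 12. Divisors: 1, 2, 3, 4, 6, 12.
Subgroups by order — order 1: 1; order 2: 1; order 3: 1; order 4: 1; order 6: 1; order 12: 1.
Total: 1 + 1 + 1 + 1 + 1 + 1 = 6.

6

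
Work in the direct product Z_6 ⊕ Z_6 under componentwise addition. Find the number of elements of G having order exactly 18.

An element (a,b) has order lcm(ord(a), ord(b)); count pairs with lcm equal to 18.
Enumerating gives 0 such elements.

0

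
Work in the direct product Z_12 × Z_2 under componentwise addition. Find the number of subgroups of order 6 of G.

3

|G| = 24 and 6 | 24, so subgroups of order 6 are possible by Lagrange.
The subgroups of order 6 are: {(0,0), (0,1), (4,0), (4,1), (8,0), (8,1)}; {(0,0), (2,0), (4,0), (6,0), (8,0), (10,0)}; {(0,0), (2,1), (4,0), (6,1), (8,0), (10,1)}.
So G has 3 subgroups of order 6.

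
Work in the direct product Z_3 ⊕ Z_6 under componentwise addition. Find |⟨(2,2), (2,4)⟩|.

9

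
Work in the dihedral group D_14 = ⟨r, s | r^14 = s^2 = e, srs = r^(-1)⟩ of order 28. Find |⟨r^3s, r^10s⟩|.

4

|⟨r^3s⟩| = 2 and |⟨r^10s⟩| = 2, so |H| is a multiple of lcm(2, 2) = 2 and divides |G| = 28.
Closing under the operation: H = {e, r^7, r^3s, r^10s}, so |H| = 4.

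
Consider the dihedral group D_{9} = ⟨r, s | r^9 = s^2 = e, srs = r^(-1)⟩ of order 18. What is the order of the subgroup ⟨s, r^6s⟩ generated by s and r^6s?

6

|⟨s⟩| = 2 and |⟨r^6s⟩| = 2, so |H| is a multiple of lcm(2, 2) = 2 and divides |G| = 18.
Closing under the operation: H = {e, r^3, r^6, s, r^3s, r^6s}, so |H| = 6.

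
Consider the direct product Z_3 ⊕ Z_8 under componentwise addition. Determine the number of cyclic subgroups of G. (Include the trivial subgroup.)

8

Group the elements of G by the cyclic subgroup they generate; each cyclic subgroup of order d accounts for φ(d) elements.
Cyclic subgroups by order — order 1: 1; order 2: 1; order 3: 1; order 4: 1; order 6: 1; order 8: 1; order 12: 1; order 24: 1.
Total: 8.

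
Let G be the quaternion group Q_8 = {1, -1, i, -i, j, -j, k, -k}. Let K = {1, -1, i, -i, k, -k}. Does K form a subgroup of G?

|K| = 6 does not divide |G| = 8, so by Lagrange K is not a subgroup.

No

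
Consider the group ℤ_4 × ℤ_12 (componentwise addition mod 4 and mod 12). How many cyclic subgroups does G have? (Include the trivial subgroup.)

20

Group the elements of G by the cyclic subgroup they generate; each cyclic subgroup of order d accounts for φ(d) elements.
Cyclic subgroups by order — order 1: 1; order 2: 3; order 3: 1; order 4: 6; order 6: 3; order 12: 6.
Total: 20.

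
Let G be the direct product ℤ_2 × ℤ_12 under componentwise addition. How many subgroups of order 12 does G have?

3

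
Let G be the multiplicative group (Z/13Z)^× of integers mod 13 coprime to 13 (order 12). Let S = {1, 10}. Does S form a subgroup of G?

No

10 ∈ S but its inverse 4 ∉ S, so S is not a subgroup.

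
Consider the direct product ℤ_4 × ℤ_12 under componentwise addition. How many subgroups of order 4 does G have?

|G| = 48 and 4 | 48, so subgroups of order 4 are possible by Lagrange.
The subgroups of order 4 are: {(0,0), (0,3), (0,6), (0,9)}; {(0,0), (0,6), (2,0), (2,6)}; {(0,0), (0,6), (2,3), (2,9)}; {(0,0), (1,0), (2,0), (3,0)}; … (7 in all).
So G has 7 subgroups of order 4.

7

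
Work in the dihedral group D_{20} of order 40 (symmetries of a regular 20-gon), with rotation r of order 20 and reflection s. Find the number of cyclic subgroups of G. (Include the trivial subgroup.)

26

Group the elements of G by the cyclic subgroup they generate; each cyclic subgroup of order d accounts for φ(d) elements.
Cyclic subgroups by order — order 1: 1; order 2: 21; order 4: 1; order 5: 1; order 10: 1; order 20: 1.
Total: 26.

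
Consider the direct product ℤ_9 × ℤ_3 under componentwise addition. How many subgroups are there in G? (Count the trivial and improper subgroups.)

10

|G| = 27, so by Lagrange every subgroup order divides 27. Divisors: 1, 3, 9, 27.
Subgroups by order — order 1: 1; order 3: 4; order 9: 4; order 27: 1.
Total: 1 + 4 + 4 + 1 = 10.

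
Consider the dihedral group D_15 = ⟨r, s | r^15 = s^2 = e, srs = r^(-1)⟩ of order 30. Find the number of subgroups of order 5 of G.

|G| = 30 and 5 | 30, so subgroups of order 5 are possible by Lagrange.
The subgroups of order 5 are: {e, r^3, r^6, r^9, r^12}.
So G has 1 subgroup of order 5.

1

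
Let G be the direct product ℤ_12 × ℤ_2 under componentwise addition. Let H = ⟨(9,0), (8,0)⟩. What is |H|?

12

|⟨(9,0)⟩| = 4 and |⟨(8,0)⟩| = 3, so |H| is a multiple of lcm(4, 3) = 12 and divides |G| = 24.
Closing under the operation: H = {(0,0), (1,0), (2,0), (3,0), (4,0), (5,0), (6,0), (7,0), (8,0), (9,0), (10,0), (11,0)}, so |H| = 12.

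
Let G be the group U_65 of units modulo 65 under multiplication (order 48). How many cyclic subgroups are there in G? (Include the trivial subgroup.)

Group the elements of G by the cyclic subgroup they generate; each cyclic subgroup of order d accounts for φ(d) elements.
Cyclic subgroups by order — order 1: 1; order 2: 3; order 3: 1; order 4: 6; order 6: 3; order 12: 6.
Total: 20.

20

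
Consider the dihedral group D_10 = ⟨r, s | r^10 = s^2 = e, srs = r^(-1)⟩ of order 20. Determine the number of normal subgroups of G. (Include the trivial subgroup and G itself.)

7

G has 22 subgroups. Checking conjugation-invariance by order — order 1: 1/1 normal; order 2: 1/11 normal; order 4: 0/5 normal; order 5: 1/1 normal; order 10: 3/3 normal; order 20: 1/1 normal.
Total normal subgroups: 7.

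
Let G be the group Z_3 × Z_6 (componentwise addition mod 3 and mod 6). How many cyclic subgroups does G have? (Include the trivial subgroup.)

Each element a generates a cyclic subgroup ⟨a⟩; distinct elements may generate the same one (a cyclic group of order d has φ(d) generators).
Cyclic subgroups by order — order 1: 1; order 2: 1; order 3: 4; order 6: 4.
Total: 10.

10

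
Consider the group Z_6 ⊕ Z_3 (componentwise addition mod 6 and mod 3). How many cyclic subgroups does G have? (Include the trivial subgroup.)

10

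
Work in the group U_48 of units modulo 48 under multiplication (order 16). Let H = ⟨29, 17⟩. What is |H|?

8

|⟨29⟩| = 4 and |⟨17⟩| = 2, so |H| is a multiple of lcm(4, 2) = 4 and divides |G| = 16.
Closing under the operation: H = {1, 5, 13, 17, 25, 29, 37, 41}, so |H| = 8.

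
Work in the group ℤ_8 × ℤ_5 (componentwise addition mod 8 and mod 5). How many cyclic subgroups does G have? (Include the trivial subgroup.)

8

Group the elements of G by the cyclic subgroup they generate; each cyclic subgroup of order d accounts for φ(d) elements.
Cyclic subgroups by order — order 1: 1; order 2: 1; order 4: 1; order 5: 1; order 8: 1; order 10: 1; order 20: 1; order 40: 1.
Total: 8.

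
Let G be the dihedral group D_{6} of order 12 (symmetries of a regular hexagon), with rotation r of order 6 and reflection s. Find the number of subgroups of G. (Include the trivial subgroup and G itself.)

|G| = 12, so by Lagrange every subgroup order divides 12. Divisors: 1, 2, 3, 4, 6, 12.
Subgroups by order — order 1: 1; order 2: 7; order 3: 1; order 4: 3; order 6: 3; order 12: 1.
Total: 1 + 7 + 1 + 3 + 3 + 1 = 16.

16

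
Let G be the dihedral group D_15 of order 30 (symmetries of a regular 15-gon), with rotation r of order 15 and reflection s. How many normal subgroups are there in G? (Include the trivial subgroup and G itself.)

G has 28 subgroups. Checking conjugation-invariance by order — order 1: 1/1 normal; order 2: 0/15 normal; order 3: 1/1 normal; order 5: 1/1 normal; order 6: 0/5 normal; order 10: 0/3 normal; order 15: 1/1 normal; order 30: 1/1 normal.
Total normal subgroups: 5.

5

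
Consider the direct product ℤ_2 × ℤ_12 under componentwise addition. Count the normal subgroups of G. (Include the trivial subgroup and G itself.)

G is abelian, so every subgroup is normal.
G has 16 subgroups in total, hence 16 normal subgroups.

16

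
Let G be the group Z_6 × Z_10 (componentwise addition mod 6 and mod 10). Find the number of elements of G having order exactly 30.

24

An element (a,b) has order lcm(ord(a), ord(b)); count pairs with lcm equal to 30.
Enumerating gives 24 such elements.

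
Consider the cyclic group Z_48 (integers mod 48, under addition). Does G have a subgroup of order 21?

21 does not divide |G| = 48, so by Lagrange no subgroup of order 21 exists.

No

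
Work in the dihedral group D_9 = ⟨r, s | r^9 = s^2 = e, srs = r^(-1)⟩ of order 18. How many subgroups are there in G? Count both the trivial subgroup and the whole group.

|G| = 18, so by Lagrange every subgroup order divides 18. Divisors: 1, 2, 3, 6, 9, 18.
Subgroups by order — order 1: 1; order 2: 9; order 3: 1; order 6: 3; order 9: 1; order 18: 1.
Total: 1 + 9 + 1 + 3 + 1 + 1 = 16.

16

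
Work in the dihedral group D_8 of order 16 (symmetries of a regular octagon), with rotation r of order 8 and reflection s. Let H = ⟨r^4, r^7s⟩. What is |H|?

4

|⟨r^4⟩| = 2 and |⟨r^7s⟩| = 2, so |H| is a multiple of lcm(2, 2) = 2 and divides |G| = 16.
Closing under the operation: H = {e, r^4, r^3s, r^7s}, so |H| = 4.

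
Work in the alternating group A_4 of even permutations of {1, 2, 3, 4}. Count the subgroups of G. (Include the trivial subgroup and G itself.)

10

|G| = 12, so by Lagrange every subgroup order divides 12. Divisors: 1, 2, 3, 4, 6, 12.
Subgroups by order — order 1: 1; order 2: 3; order 3: 4; order 4: 1; order 6: 0; order 12: 1.
Total: 1 + 3 + 4 + 1 + 0 + 1 = 10.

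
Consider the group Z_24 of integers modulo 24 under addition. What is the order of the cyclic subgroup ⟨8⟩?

3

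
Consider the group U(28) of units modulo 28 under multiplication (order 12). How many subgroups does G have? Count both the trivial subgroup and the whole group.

|G| = 12, so by Lagrange every subgroup order divides 12. Divisors: 1, 2, 3, 4, 6, 12.
Subgroups by order — order 1: 1; order 2: 3; order 3: 1; order 4: 1; order 6: 3; order 12: 1.
Total: 1 + 3 + 1 + 1 + 3 + 1 = 10.

10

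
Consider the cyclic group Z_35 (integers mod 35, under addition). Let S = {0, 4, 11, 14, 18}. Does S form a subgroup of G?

18 ∈ S but its inverse 17 ∉ S, so S is not a subgroup.

No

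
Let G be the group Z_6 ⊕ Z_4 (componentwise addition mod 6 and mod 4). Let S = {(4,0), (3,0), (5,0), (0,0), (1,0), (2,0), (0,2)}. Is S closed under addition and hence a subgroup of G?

No

|S| = 7 does not divide |G| = 24, so by Lagrange S is not a subgroup.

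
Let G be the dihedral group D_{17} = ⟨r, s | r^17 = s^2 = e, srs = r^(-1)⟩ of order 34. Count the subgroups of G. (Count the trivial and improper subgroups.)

20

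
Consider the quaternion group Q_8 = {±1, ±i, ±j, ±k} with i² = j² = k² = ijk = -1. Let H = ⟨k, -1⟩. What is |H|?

|⟨k⟩| = 4 and |⟨-1⟩| = 2, so |H| is a multiple of lcm(4, 2) = 4 and divides |G| = 8.
Closing under the operation: H = {1, -1, k, -k}, so |H| = 4.

4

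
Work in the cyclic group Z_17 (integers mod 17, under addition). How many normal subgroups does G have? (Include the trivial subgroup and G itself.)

G is abelian, so every subgroup is normal.
G has 2 subgroups in total, hence 2 normal subgroups.

2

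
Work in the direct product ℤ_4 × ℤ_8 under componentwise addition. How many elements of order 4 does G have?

12

An element (a,b) has order lcm(ord(a), ord(b)); count pairs with lcm equal to 4.
Enumerating gives 12 such elements.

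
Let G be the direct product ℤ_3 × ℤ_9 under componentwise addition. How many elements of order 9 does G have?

An element (a,b) has order lcm(ord(a), ord(b)); count pairs with lcm equal to 9.
Enumerating gives 18 such elements.

18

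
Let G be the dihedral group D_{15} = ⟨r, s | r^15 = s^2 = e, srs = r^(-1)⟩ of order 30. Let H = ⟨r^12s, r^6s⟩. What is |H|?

10

|⟨r^12s⟩| = 2 and |⟨r^6s⟩| = 2, so |H| is a multiple of lcm(2, 2) = 2 and divides |G| = 30.
Closing under the operation: H = {e, r^3, r^6, r^9, r^12, s, r^3s, r^6s, r^9s, r^12s}, so |H| = 10.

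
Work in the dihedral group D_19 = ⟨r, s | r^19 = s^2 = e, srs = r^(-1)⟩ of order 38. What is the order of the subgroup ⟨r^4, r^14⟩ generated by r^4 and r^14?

19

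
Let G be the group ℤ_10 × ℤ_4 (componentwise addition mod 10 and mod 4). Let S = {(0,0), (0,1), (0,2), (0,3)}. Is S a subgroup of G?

Yes

|S| = 4 divides |G| = 40, consistent with Lagrange.
S contains the identity, every element's inverse is in S, and S is closed under +: it is a subgroup.
In fact S = ⟨(0,1)⟩.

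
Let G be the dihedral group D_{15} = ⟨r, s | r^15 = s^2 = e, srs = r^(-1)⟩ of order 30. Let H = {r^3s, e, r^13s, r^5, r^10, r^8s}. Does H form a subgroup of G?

|H| = 6 divides |G| = 30, consistent with Lagrange.
H contains the identity, every element's inverse is in H, and H is closed under ·: it is a subgroup.

Yes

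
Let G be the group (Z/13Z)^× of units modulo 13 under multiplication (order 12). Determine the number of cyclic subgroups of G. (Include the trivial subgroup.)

6

Each element a generates a cyclic subgroup ⟨a⟩; distinct elements may generate the same one (a cyclic group of order d has φ(d) generators).
Cyclic subgroups by order — order 1: 1; order 2: 1; order 3: 1; order 4: 1; order 6: 1; order 12: 1.
Total: 6.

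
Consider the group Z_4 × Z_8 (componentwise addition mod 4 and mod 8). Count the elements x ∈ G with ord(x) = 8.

16

An element (a,b) has order lcm(ord(a), ord(b)); count pairs with lcm equal to 8.
Enumerating gives 16 such elements.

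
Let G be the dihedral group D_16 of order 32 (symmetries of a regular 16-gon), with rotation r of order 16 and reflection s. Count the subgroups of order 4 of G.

9

|G| = 32 and 4 | 32, so subgroups of order 4 are possible by Lagrange.
The subgroups of order 4 are: {e, r^8, r^2s, r^10s}; {e, r^8, r^3s, r^11s}; {e, r^4, r^8, r^12}; {e, r^8, r^4s, r^12s}; … (9 in all).
So G has 9 subgroups of order 4.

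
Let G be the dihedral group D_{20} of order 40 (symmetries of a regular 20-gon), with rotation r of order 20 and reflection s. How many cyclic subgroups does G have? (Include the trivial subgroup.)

26

Each element a generates a cyclic subgroup ⟨a⟩; distinct elements may generate the same one (a cyclic group of order d has φ(d) generators).
Cyclic subgroups by order — order 1: 1; order 2: 21; order 4: 1; order 5: 1; order 10: 1; order 20: 1.
Total: 26.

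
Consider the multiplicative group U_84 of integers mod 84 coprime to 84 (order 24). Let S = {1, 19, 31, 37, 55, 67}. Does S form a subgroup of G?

No

67 ∈ S but its inverse 79 ∉ S, so S is not a subgroup.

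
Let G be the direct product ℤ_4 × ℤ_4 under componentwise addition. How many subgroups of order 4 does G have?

7

|G| = 16 and 4 | 16, so subgroups of order 4 are possible by Lagrange.
The subgroups of order 4 are: {(0,0), (0,1), (0,2), (0,3)}; {(0,0), (0,2), (2,0), (2,2)}; {(0,0), (0,2), (2,1), (2,3)}; {(0,0), (1,0), (2,0), (3,0)}; … (7 in all).
So G has 7 subgroups of order 4.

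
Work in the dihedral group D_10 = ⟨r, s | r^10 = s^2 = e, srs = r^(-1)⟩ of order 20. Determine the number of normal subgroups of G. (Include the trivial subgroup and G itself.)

7

G has 22 subgroups. Checking conjugation-invariance by order — order 1: 1/1 normal; order 2: 1/11 normal; order 4: 0/5 normal; order 5: 1/1 normal; order 10: 3/3 normal; order 20: 1/1 normal.
Total normal subgroups: 7.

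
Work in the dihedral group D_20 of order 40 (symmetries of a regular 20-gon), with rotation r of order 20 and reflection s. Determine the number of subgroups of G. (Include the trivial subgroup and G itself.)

|G| = 40, so by Lagrange every subgroup order divides 40. Divisors: 1, 2, 4, 5, 8, 10, 20, 40.
Subgroups by order — order 1: 1; order 2: 21; order 4: 11; order 5: 1; order 8: 5; order 10: 5; order 20: 3; order 40: 1.
Total: 1 + 21 + 11 + 1 + 5 + 5 + 3 + 1 = 48.

48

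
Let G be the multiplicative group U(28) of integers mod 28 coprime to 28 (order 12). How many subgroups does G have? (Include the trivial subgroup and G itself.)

|G| = 12, so by Lagrange every subgroup order divides 12. Divisors: 1, 2, 3, 4, 6, 12.
Subgroups by order — order 1: 1; order 2: 3; order 3: 1; order 4: 1; order 6: 3; order 12: 1.
Total: 1 + 3 + 1 + 1 + 3 + 1 = 10.

10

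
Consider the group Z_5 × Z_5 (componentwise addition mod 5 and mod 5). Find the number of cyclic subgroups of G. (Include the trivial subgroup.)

7

Each element a generates a cyclic subgroup ⟨a⟩; distinct elements may generate the same one (a cyclic group of order d has φ(d) generators).
Cyclic subgroups by order — order 1: 1; order 5: 6.
Total: 7.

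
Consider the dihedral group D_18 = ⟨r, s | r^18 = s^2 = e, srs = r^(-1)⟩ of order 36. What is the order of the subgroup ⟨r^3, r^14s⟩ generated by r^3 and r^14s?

|⟨r^3⟩| = 6 and |⟨r^14s⟩| = 2, so |H| is a multiple of lcm(6, 2) = 6 and divides |G| = 36.
Closing under the operation: H = {e, r^3, r^6, r^9, r^12, r^15, r^2s, r^5s, r^8s, r^11s, r^14s, r^17s}, so |H| = 12.

12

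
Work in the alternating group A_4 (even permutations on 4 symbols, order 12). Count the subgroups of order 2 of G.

3

|G| = 12 and 2 | 12, so subgroups of order 2 are possible by Lagrange.
The subgroups of order 2 are: {e, (1 2)(3 4)}; {e, (1 3)(2 4)}; {e, (1 4)(2 3)}.
So G has 3 subgroups of order 2.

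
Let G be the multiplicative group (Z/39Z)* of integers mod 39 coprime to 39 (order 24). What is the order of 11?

Compute successive powers of 11 mod 39: 11, 4, 5, 16, 20, 25, 2, 22, …; 11^12 ≡ 1 (mod 39).
So |⟨11⟩| = 12.

12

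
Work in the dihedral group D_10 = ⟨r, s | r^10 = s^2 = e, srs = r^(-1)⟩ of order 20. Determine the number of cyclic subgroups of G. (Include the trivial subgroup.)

14

Each element a generates a cyclic subgroup ⟨a⟩; distinct elements may generate the same one (a cyclic group of order d has φ(d) generators).
Cyclic subgroups by order — order 1: 1; order 2: 11; order 5: 1; order 10: 1.
Total: 14.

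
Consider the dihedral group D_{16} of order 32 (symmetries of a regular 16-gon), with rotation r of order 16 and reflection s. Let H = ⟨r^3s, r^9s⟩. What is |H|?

|⟨r^3s⟩| = 2 and |⟨r^9s⟩| = 2, so |H| is a multiple of lcm(2, 2) = 2 and divides |G| = 32.
Closing under the operation: H = {e, r^2, r^4, r^6, r^8, r^10, r^12, r^14, rs, r^3s, r^5s, r^7s, r^9s, r^11s, r^13s, r^15s}, so |H| = 16.

16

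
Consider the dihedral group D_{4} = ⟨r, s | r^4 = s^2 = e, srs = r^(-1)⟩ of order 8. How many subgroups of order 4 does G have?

|G| = 8 and 4 | 8, so subgroups of order 4 are possible by Lagrange.
The subgroups of order 4 are: {e, r, r^2, r^3}; {e, r^2, s, r^2s}; {e, r^2, rs, r^3s}.
So G has 3 subgroups of order 4.

3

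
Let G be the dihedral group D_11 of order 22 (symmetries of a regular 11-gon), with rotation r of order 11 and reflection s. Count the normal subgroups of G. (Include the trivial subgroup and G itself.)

G has 14 subgroups. Checking conjugation-invariance by order — order 1: 1/1 normal; order 2: 0/11 normal; order 11: 1/1 normal; order 22: 1/1 normal.
Total normal subgroups: 3.

3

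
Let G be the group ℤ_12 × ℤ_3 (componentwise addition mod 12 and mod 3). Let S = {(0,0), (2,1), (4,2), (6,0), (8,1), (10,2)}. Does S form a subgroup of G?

|S| = 6 divides |G| = 36, consistent with Lagrange.
S contains the identity, every element's inverse is in S, and S is closed under +: it is a subgroup.
In fact S = ⟨(10,2)⟩.

Yes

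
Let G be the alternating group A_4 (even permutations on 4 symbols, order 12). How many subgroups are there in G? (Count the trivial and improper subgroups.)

10

|G| = 12, so by Lagrange every subgroup order divides 12. Divisors: 1, 2, 3, 4, 6, 12.
Subgroups by order — order 1: 1; order 2: 3; order 3: 4; order 4: 1; order 6: 0; order 12: 1.
Total: 1 + 3 + 4 + 1 + 0 + 1 = 10.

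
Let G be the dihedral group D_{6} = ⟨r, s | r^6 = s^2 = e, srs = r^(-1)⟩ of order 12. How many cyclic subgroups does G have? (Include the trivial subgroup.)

10

Group the elements of G by the cyclic subgroup they generate; each cyclic subgroup of order d accounts for φ(d) elements.
Cyclic subgroups by order — order 1: 1; order 2: 7; order 3: 1; order 6: 1.
Total: 10.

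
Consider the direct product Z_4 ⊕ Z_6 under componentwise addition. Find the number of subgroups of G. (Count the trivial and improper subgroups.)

|G| = 24, so by Lagrange every subgroup order divides 24. Divisors: 1, 2, 3, 4, 6, 8, 12, 24.
Subgroups by order — order 1: 1; order 2: 3; order 3: 1; order 4: 3; order 6: 3; order 8: 1; order 12: 3; order 24: 1.
Total: 1 + 3 + 1 + 3 + 3 + 1 + 3 + 1 = 16.

16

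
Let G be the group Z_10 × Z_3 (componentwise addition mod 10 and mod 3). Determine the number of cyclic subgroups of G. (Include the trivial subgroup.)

A cyclic subgroup of order d is generated by each of its φ(d) elements of order d, so the cyclic subgroups of order d number (#elements of order d)/φ(d).
Cyclic subgroups by order — order 1: 1; order 2: 1; order 3: 1; order 5: 1; order 6: 1; order 10: 1; order 15: 1; order 30: 1.
Total: 8.

8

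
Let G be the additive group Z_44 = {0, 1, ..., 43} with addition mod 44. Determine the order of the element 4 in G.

In Z_44, the order of an element a is n/gcd(a, n).
gcd(4, 44) = 4, so |⟨4⟩| = 44/4 = 11.

11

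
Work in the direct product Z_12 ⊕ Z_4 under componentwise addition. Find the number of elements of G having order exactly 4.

An element (a,b) has order lcm(ord(a), ord(b)); count pairs with lcm equal to 4.
Enumerating gives 12 such elements.

12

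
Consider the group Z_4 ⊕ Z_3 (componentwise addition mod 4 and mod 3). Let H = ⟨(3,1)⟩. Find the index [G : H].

|⟨(3,1)⟩| = 12 and |G| = 12.
By Lagrange, [G : H] = |G|/|H| = 12/12 = 1.

1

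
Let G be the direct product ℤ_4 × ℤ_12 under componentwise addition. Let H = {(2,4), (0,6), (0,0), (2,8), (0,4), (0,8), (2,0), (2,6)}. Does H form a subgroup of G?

Closure fails: (2,4) + (0,6) = (2,10) ∉ H. So H is not a subgroup.

No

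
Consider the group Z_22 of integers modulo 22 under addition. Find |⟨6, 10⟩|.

11

|⟨6⟩| = 11 and |⟨10⟩| = 11, so |H| is a multiple of lcm(11, 11) = 11 and divides |G| = 22.
Closing under the operation: H = {0, 2, 4, 6, 8, 10, 12, 14, 16, 18, 20}, so |H| = 11.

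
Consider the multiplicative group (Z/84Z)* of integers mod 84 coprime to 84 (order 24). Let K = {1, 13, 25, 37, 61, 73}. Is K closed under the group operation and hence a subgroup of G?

|K| = 6 divides |G| = 24, consistent with Lagrange.
K contains the identity, every element's inverse is in K, and K is closed under ·: it is a subgroup.
In fact K = ⟨73⟩.

Yes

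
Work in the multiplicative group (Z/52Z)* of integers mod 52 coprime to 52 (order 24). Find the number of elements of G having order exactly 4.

The elements of order 4 are: 5, 21, 31, 47.
That's 4.

4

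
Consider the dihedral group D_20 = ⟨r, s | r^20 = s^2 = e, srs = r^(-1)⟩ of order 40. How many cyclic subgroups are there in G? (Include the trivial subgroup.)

26

A cyclic subgroup of order d is generated by each of its φ(d) elements of order d, so the cyclic subgroups of order d number (#elements of order d)/φ(d).
Cyclic subgroups by order — order 1: 1; order 2: 21; order 4: 1; order 5: 1; order 10: 1; order 20: 1.
Total: 26.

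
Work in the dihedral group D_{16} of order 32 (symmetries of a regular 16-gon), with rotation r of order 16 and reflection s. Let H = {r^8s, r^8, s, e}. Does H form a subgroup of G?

Yes

|H| = 4 divides |G| = 32, consistent with Lagrange.
H contains the identity, every element's inverse is in H, and H is closed under ·: it is a subgroup.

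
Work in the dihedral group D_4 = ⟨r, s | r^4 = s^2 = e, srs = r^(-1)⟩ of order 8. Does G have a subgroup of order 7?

No

7 does not divide |G| = 8, so by Lagrange no subgroup of order 7 exists.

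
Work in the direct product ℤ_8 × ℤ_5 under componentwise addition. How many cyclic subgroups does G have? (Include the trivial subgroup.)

A cyclic subgroup of order d is generated by each of its φ(d) elements of order d, so the cyclic subgroups of order d number (#elements of order d)/φ(d).
Cyclic subgroups by order — order 1: 1; order 2: 1; order 4: 1; order 5: 1; order 8: 1; order 10: 1; order 20: 1; order 40: 1.
Total: 8.

8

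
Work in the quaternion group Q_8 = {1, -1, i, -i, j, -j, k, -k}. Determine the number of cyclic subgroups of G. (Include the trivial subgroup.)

5

Each element a generates a cyclic subgroup ⟨a⟩; distinct elements may generate the same one (a cyclic group of order d has φ(d) generators).
Cyclic subgroups by order — order 1: 1; order 2: 1; order 4: 3.
Total: 5.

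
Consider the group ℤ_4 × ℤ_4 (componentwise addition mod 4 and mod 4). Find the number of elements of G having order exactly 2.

3

An element (a,b) has order lcm(ord(a), ord(b)); count pairs with lcm equal to 2.
Enumerating gives 3 such elements.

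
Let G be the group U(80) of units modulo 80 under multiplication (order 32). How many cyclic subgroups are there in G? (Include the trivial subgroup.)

20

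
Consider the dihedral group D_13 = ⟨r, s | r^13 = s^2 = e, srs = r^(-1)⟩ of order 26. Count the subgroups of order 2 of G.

13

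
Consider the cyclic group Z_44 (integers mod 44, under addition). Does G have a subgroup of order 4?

Yes

4 | 44. A subgroup of order 4 is {0, 11, 22, 33}.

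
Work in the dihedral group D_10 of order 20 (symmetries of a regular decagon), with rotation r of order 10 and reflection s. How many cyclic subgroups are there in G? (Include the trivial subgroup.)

Group the elements of G by the cyclic subgroup they generate; each cyclic subgroup of order d accounts for φ(d) elements.
Cyclic subgroups by order — order 1: 1; order 2: 11; order 5: 1; order 10: 1.
Total: 14.

14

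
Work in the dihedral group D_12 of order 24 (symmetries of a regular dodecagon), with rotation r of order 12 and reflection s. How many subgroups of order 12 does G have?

3

|G| = 24 and 12 | 24, so subgroups of order 12 are possible by Lagrange.
The subgroups of order 12 are: {e, r, r^2, r^3, r^4, r^5, r^6, r^7, r^8, r^9, r^10, r^11}; {e, r^2, r^4, r^6, r^8, r^10, s, r^2s, r^4s, r^6s, r^8s, r^10s}; {e, r^2, r^4, r^6, r^8, r^10, rs, r^3s, r^5s, r^7s, r^9s, r^11s}.
So G has 3 subgroups of order 12.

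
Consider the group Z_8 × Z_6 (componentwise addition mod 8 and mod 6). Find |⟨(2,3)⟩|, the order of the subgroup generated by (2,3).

4

The order of (2,3) in Z_8 × Z_6 is lcm(ord(2) in Z_8, ord(3) in Z_6).
ord(2) = 4 and ord(3) = 2, so |⟨(2,3)⟩| = lcm(4, 2) = 4.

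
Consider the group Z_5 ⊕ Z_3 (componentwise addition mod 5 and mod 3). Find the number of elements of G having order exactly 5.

An element (a,b) has order lcm(ord(a), ord(b)); count pairs with lcm equal to 5.
Enumerating gives 4 such elements.

4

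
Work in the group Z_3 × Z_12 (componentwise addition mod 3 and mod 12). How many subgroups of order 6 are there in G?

4

|G| = 36 and 6 | 36, so subgroups of order 6 are possible by Lagrange.
The subgroups of order 6 are: {(0,0), (0,2), (0,4), (0,6), (0,8), (0,10)}; {(0,0), (0,6), (1,0), (1,6), (2,0), (2,6)}; {(0,0), (0,6), (1,4), (1,10), (2,2), (2,8)}; {(0,0), (0,6), (1,2), (1,8), (2,4), (2,10)}.
So G has 4 subgroups of order 6.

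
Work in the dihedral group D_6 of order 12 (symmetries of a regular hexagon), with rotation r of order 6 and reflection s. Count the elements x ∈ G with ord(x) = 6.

2

The elements of order 6 are: r, r^5.
That's 2.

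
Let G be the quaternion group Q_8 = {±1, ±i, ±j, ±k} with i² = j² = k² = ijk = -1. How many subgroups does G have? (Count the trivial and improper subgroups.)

6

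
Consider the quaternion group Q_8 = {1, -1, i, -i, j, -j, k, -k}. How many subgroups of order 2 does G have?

|G| = 8 and 2 | 8, so subgroups of order 2 are possible by Lagrange.
The subgroups of order 2 are: {1, -1}.
So G has 1 subgroup of order 2.

1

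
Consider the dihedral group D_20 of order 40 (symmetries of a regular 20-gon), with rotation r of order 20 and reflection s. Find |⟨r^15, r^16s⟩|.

8

|⟨r^15⟩| = 4 and |⟨r^16s⟩| = 2, so |H| is a multiple of lcm(4, 2) = 4 and divides |G| = 40.
Closing under the operation: H = {e, r^5, r^10, r^15, rs, r^6s, r^11s, r^16s}, so |H| = 8.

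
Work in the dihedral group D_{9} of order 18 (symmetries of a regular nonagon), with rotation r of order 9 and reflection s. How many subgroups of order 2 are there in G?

9

|G| = 18 and 2 | 18, so subgroups of order 2 are possible by Lagrange.
The subgroups of order 2 are: {e, r^2s}; {e, r^3s}; {e, r^4s}; {e, r^5s}; … (9 in all).
So G has 9 subgroups of order 2.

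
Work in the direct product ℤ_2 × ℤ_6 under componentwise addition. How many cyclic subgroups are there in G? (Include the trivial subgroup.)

Group the elements of G by the cyclic subgroup they generate; each cyclic subgroup of order d accounts for φ(d) elements.
Cyclic subgroups by order — order 1: 1; order 2: 3; order 3: 1; order 6: 3.
Total: 8.

8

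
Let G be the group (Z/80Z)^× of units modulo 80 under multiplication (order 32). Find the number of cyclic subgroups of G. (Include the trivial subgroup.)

20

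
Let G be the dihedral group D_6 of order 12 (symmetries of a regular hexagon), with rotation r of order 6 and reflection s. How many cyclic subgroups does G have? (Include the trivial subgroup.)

A cyclic subgroup of order d is generated by each of its φ(d) elements of order d, so the cyclic subgroups of order d number (#elements of order d)/φ(d).
Cyclic subgroups by order — order 1: 1; order 2: 7; order 3: 1; order 6: 1.
Total: 10.

10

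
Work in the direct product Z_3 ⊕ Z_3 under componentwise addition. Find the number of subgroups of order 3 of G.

|G| = 9 and 3 | 9, so subgroups of order 3 are possible by Lagrange.
The subgroups of order 3 are: {(0,0), (0,1), (0,2)}; {(0,0), (1,0), (2,0)}; {(0,0), (1,1), (2,2)}; {(0,0), (1,2), (2,1)}.
So G has 4 subgroups of order 3.

4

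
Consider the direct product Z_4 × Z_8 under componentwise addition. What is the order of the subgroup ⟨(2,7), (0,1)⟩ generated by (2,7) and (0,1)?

16

|⟨(2,7)⟩| = 8 and |⟨(0,1)⟩| = 8, so |H| is a multiple of lcm(8, 8) = 8 and divides |G| = 32.
Closing under the operation: H = {(0,0), (0,1), (0,2), (0,3), (0,4), (0,5), (0,6), (0,7), (2,0), (2,1), (2,2), (2,3), (2,4), (2,5), (2,6), (2,7)}, so |H| = 16.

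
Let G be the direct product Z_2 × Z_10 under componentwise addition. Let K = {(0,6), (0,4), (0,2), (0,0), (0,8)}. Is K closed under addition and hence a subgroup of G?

Yes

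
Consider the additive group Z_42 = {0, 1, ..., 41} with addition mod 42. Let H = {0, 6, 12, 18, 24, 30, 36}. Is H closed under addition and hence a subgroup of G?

Yes

|H| = 7 divides |G| = 42, consistent with Lagrange.
H contains the identity, every element's inverse is in H, and H is closed under +: it is a subgroup.
In fact H = ⟨18⟩.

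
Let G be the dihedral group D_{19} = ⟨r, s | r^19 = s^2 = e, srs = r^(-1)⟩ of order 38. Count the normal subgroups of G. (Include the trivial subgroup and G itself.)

G has 22 subgroups. Checking conjugation-invariance by order — order 1: 1/1 normal; order 2: 0/19 normal; order 19: 1/1 normal; order 38: 1/1 normal.
Total normal subgroups: 3.

3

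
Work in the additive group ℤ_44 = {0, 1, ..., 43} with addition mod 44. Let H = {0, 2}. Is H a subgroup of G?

No

2 ∈ H but its inverse 42 ∉ H, so H is not a subgroup.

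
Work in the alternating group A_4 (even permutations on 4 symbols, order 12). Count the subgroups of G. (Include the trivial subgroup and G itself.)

|G| = 12, so by Lagrange every subgroup order divides 12. Divisors: 1, 2, 3, 4, 6, 12.
Subgroups by order — order 1: 1; order 2: 3; order 3: 4; order 4: 1; order 6: 0; order 12: 1.
Total: 1 + 3 + 4 + 1 + 0 + 1 = 10.

10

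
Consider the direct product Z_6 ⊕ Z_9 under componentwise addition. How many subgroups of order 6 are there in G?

|G| = 54 and 6 | 54, so subgroups of order 6 are possible by Lagrange.
The subgroups of order 6 are: {(0,0), (0,3), (0,6), (3,0), (3,3), (3,6)}; {(0,0), (1,0), (2,0), (3,0), (4,0), (5,0)}; {(0,0), (1,3), (2,6), (3,0), (4,3), (5,6)}; {(0,0), (1,6), (2,3), (3,0), (4,6), (5,3)}.
So G has 4 subgroups of order 6.

4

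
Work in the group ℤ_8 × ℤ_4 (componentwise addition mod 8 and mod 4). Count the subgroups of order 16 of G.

|G| = 32 and 16 | 32, so subgroups of order 16 are possible by Lagrange.
The subgroups of order 16 are: {(0,0), (0,1), (0,2), (0,3), (2,0), (2,1), (2,2), (2,3), (4,0), (4,1), (4,2), (4,3), (6,0), (6,1), (6,2), (6,3)}; {(0,0), (0,2), (1,0), (1,2), (2,0), (2,2), (3,0), (3,2), (4,0), (4,2), (5,0), (5,2), (6,0), (6,2), (7,0), (7,2)}; {(0,0), (0,2), (1,1), (1,3), (2,0), (2,2), (3,1), (3,3), (4,0), (4,2), (5,1), (5,3), (6,0), (6,2), (7,1), (7,3)}.
So G has 3 subgroups of order 16.

3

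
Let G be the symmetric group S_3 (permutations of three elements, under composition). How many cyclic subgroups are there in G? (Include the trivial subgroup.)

Group the elements of G by the cyclic subgroup they generate; each cyclic subgroup of order d accounts for φ(d) elements.
Cyclic subgroups by order — order 1: 1; order 2: 3; order 3: 1.
Total: 5.

5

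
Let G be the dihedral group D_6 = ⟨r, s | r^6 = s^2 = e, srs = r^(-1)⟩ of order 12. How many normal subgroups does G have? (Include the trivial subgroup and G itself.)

G has 16 subgroups. Checking conjugation-invariance by order — order 1: 1/1 normal; order 2: 1/7 normal; order 3: 1/1 normal; order 4: 0/3 normal; order 6: 3/3 normal; order 12: 1/1 normal.
Total normal subgroups: 7.

7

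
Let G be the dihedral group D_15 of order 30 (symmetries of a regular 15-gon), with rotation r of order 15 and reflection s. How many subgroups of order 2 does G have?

15

|G| = 30 and 2 | 30, so subgroups of order 2 are possible by Lagrange.
The subgroups of order 2 are: {e, r^10s}; {e, r^11s}; {e, r^12s}; {e, r^13s}; … (15 in all).
So G has 15 subgroups of order 2.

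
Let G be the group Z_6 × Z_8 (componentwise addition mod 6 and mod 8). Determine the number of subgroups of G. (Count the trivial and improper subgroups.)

22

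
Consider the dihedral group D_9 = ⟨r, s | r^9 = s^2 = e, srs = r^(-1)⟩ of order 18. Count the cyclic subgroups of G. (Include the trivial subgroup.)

12

Each element a generates a cyclic subgroup ⟨a⟩; distinct elements may generate the same one (a cyclic group of order d has φ(d) generators).
Cyclic subgroups by order — order 1: 1; order 2: 9; order 3: 1; order 9: 1.
Total: 12.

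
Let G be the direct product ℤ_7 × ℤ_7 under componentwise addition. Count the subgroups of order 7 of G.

8

|G| = 49 and 7 | 49, so subgroups of order 7 are possible by Lagrange.
The subgroups of order 7 are: {(0,0), (0,1), (0,2), (0,3), (0,4), (0,5), (0,6)}; {(0,0), (1,0), (2,0), (3,0), (4,0), (5,0), (6,0)}; {(0,0), (1,1), (2,2), (3,3), (4,4), (5,5), (6,6)}; {(0,0), (1,2), (2,4), (3,6), (4,1), (5,3), (6,5)}; … (8 in all).
So G has 8 subgroups of order 7.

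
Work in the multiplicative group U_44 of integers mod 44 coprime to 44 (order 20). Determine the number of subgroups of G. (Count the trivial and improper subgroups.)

|G| = 20, so by Lagrange every subgroup order divides 20. Divisors: 1, 2, 4, 5, 10, 20.
Subgroups by order — order 1: 1; order 2: 3; order 4: 1; order 5: 1; order 10: 3; order 20: 1.
Total: 1 + 3 + 1 + 1 + 3 + 1 = 10.

10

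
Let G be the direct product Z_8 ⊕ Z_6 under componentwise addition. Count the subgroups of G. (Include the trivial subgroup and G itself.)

|G| = 48, so by Lagrange every subgroup order divides 48. Divisors: 1, 2, 3, 4, 6, 8, 12, 16, 24, 48.
Subgroups by order — order 1: 1; order 2: 3; order 3: 1; order 4: 3; order 6: 3; order 8: 3; order 12: 3; order 16: 1; order 24: 3; order 48: 1.
Total: 1 + 3 + 1 + 3 + 3 + 3 + 3 + 1 + 3 + 1 = 22.

22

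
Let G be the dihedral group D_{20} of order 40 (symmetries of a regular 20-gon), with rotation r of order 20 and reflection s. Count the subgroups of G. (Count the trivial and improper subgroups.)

48

|G| = 40, so by Lagrange every subgroup order divides 40. Divisors: 1, 2, 4, 5, 8, 10, 20, 40.
Subgroups by order — order 1: 1; order 2: 21; order 4: 11; order 5: 1; order 8: 5; order 10: 5; order 20: 3; order 40: 1.
Total: 1 + 21 + 11 + 1 + 5 + 5 + 3 + 1 = 48.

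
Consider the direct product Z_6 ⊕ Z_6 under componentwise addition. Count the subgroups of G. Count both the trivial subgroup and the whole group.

30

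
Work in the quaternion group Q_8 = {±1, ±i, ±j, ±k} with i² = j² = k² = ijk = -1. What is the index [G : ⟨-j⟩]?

2

|⟨-j⟩| = 4 and |G| = 8.
By Lagrange, [G : H] = |G|/|H| = 8/4 = 2.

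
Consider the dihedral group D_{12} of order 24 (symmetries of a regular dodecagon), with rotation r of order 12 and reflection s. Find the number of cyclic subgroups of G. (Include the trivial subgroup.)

18

Group the elements of G by the cyclic subgroup they generate; each cyclic subgroup of order d accounts for φ(d) elements.
Cyclic subgroups by order — order 1: 1; order 2: 13; order 3: 1; order 4: 1; order 6: 1; order 12: 1.
Total: 18.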